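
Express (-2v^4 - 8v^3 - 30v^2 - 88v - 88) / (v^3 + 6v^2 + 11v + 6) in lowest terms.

(-2v^3 - 4v^2 - 22v - 44)/(v^2 + 4v + 3)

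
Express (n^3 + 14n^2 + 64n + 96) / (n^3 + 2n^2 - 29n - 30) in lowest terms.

(n^2 + 8n + 16)/(n^2 - 4n - 5)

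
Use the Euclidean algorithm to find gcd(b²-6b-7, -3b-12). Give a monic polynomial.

1

By polynomial division,
  b²-6b-7 = (-(1/3)b+10/3)(-3b-12) + (33)
  -3b-12 = (-(1/11)b-4/11)(33) + (0)
The last nonzero remainder is the constant 33, so the polynomials are coprime and gcd = 1.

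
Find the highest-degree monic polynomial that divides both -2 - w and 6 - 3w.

Repeated division with remainder:
  -w - 2 = (1/3)(-3w + 6) + (-4)
  -3w + 6 = ((3/4)w - 3/2)(-4) + (0)
The last nonzero remainder is the constant -4, so the polynomials are coprime and gcd = 1.

1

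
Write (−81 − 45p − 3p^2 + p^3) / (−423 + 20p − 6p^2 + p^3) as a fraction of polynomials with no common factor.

(9 + 6p + p^2)/(47 + 3p + p^2)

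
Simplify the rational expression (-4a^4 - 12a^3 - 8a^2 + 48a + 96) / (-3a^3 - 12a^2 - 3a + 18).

(4a^3 + 4a^2 - 48)/(3a^2 + 6a - 9)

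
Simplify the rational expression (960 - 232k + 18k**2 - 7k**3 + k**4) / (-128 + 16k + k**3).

(30 - 11k + k**2)/(-4 + k)

Euclidean algorithm in ℚ[k]:
  k**4 - 7k**3 + 18k**2 - 232k + 960 = (k - 7)(k**3 + 16k - 128) + (2k**2 + 8k + 64)
  k**3 + 16k - 128 = ((1/2)k - 2)(2k**2 + 8k + 64) + (0)
Last nonzero remainder: 2k**2 + 8k + 64. Dividing through by 2 gives the monic gcd k**2 + 4k + 32.
Cancel k**2 + 4k + 32 from numerator and denominator to get the reduced form.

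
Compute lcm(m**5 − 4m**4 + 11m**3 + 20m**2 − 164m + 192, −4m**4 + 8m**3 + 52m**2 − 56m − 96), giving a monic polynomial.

m**7 − 7m**6 + 19m**5 + 3m**4 − 268m**3 + 604m**2 + 80m − 768

Euclidean algorithm in ℚ[m]:
  m**5 − 4m**4 + 11m**3 + 20m**2 − 164m + 192 = (−(1/4)m + 1/2)(−4m**4 + 8m**3 + 52m**2 − 56m − 96) + (20m**3 − 20m**2 − 160m + 240)
  −4m**4 + 8m**3 + 52m**2 − 56m − 96 = (−(1/5)m + 1/5)(20m**3 − 20m**2 − 160m + 240) + (24m**2 + 24m − 144)
  20m**3 − 20m**2 − 160m + 240 = ((5/6)m − 5/3)(24m**2 + 24m − 144) + (0)
Last nonzero remainder: 24m**2 + 24m − 144. Dividing through by 24 gives the monic gcd m**2 + m − 6.
Then lcm(f, g) = f·g / gcd(f, g); expanding and making the result monic gives the answer.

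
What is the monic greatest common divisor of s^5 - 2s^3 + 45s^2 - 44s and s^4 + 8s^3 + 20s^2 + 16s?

s^2 + 4s

Apply the Euclidean algorithm:
  s^5 - 2s^3 + 45s^2 - 44s = (s - 8)(s^4 + 8s^3 + 20s^2 + 16s) + (42s^3 + 189s^2 + 84s)
  s^4 + 8s^3 + 20s^2 + 16s = ((1/42)s + 1/12)(42s^3 + 189s^2 + 84s) + ((9/4)s^2 + 9s)
  42s^3 + 189s^2 + 84s = ((56/3)s + 28/3)((9/4)s^2 + 9s) + (0)
Last nonzero remainder: (9/4)s^2 + 9s. Dividing through by 9/4 gives the monic gcd s^2 + 4s.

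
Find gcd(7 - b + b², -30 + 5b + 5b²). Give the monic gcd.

1

Repeated division with remainder:
  b² - b + 7 = (1/5)(5b² + 5b - 30) + (-2b + 13)
  5b² + 5b - 30 = (-(5/2)b - 75/4)(-2b + 13) + (855/4)
  -2b + 13 = (-(8/855)b + 52/855)(855/4) + (0)
The last nonzero remainder is the constant 855/4, so the polynomials are coprime and gcd = 1.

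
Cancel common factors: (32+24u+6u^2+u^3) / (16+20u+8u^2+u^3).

(16+4u+u^2)/(8+6u+u^2)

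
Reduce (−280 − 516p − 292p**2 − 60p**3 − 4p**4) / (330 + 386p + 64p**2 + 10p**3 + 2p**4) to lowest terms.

(−28 − 18p − 2p**2)/(33 − p + p**2)

Repeated division with remainder:
  −4p**4 − 60p**3 − 292p**2 − 516p − 280 = (−2)(2p**4 + 10p**3 + 64p**2 + 386p + 330) + (−40p**3 − 164p**2 + 256p + 380)
  2p**4 + 10p**3 + 64p**2 + 386p + 330 = (−(1/20)p − 9/200)(−40p**3 − 164p**2 + 256p + 380) + ((3471/50)p**2 + (10413/25)p + 3471/10)
  −40p**3 − 164p**2 + 256p + 380 = (−(2000/3471)p + 3800/3471)((3471/50)p**2 + (10413/25)p + 3471/10) + (0)
Last nonzero remainder: (3471/50)p**2 + (10413/25)p + 3471/10. Dividing through by 3471/50 gives the monic gcd p**2 + 6p + 5.
Cancel p**2 + 6p + 5 from numerator and denominator to get the reduced form.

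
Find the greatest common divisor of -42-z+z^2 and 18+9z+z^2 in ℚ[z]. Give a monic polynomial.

Euclidean algorithm in ℚ[z]:
  z^2-z-42 = (z^2+9z+18) + (-10z-60)
  z^2+9z+18 = (-(1/10)z-3/10)(-10z-60) + (0)
Last nonzero remainder: -10z-60. Dividing through by -10 gives the monic gcd z+6.

6+z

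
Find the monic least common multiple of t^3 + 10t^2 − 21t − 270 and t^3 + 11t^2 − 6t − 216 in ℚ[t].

t^4 + 6t^3 − 61t^2 − 186t + 1080

By polynomial division,
  t^3 + 10t^2 − 21t − 270 = (t^3 + 11t^2 − 6t − 216) + (−t^2 − 15t − 54)
  t^3 + 11t^2 − 6t − 216 = (−t + 4)(−t^2 − 15t − 54) + (0)
Last nonzero remainder: −t^2 − 15t − 54. Dividing through by −1 gives the monic gcd t^2 + 15t + 54.
Then lcm(f, g) = f·g / gcd(f, g); expanding and making the result monic gives the answer.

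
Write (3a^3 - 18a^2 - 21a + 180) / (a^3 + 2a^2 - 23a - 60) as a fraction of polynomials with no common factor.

(3a - 12)/(a + 4)

By polynomial division,
  3a^3 - 18a^2 - 21a + 180 = (3)(a^3 + 2a^2 - 23a - 60) + (-24a^2 + 48a + 360)
  a^3 + 2a^2 - 23a - 60 = (-(1/24)a - 1/6)(-24a^2 + 48a + 360) + (0)
Last nonzero remainder: -24a^2 + 48a + 360. Dividing through by -24 gives the monic gcd a^2 - 2a - 15.
Cancel a^2 - 2a - 15 from numerator and denominator to get the reduced form.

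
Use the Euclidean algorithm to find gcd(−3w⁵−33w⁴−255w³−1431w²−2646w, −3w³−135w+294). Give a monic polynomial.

By polynomial division,
  −3w⁵−33w⁴−255w³−1431w²−2646w = (w²+11w+40)(−3w³−135w+294) + (−240w²−480w−11760)
  −3w³−135w+294 = ((1/80)w−1/40)(−240w²−480w−11760) + (0)
Last nonzero remainder: −240w²−480w−11760. Dividing through by −240 gives the monic gcd w²+2w+49.

w²+2w+49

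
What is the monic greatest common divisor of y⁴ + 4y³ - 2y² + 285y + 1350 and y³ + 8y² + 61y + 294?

y + 6

Repeated division with remainder:
  y⁴ + 4y³ - 2y² + 285y + 1350 = (y - 4)(y³ + 8y² + 61y + 294) + (-31y² + 235y + 2526)
  y³ + 8y² + 61y + 294 = (-(1/31)y - 483/961)(-31y² + 235y + 2526) + ((250432/961)y + 1502592/961)
  -31y² + 235y + 2526 = (-(29791/250432)y + 404581/250432)((250432/961)y + 1502592/961) + (0)
Last nonzero remainder: (250432/961)y + 1502592/961. Dividing through by 250432/961 gives the monic gcd y + 6.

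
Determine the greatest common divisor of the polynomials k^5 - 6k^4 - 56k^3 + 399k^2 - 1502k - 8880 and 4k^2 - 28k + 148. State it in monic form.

Repeated division with remainder:
  k^5 - 6k^4 - 56k^3 + 399k^2 - 1502k - 8880 = ((1/4)k^3 + (1/4)k^2 - (43/2)k - 60)(4k^2 - 28k + 148) + (0)
Last nonzero remainder: 4k^2 - 28k + 148. Dividing through by 4 gives the monic gcd k^2 - 7k + 37.

k^2 - 7k + 37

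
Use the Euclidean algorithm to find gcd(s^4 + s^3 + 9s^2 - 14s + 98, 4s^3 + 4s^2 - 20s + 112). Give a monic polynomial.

s^2 - 3s + 7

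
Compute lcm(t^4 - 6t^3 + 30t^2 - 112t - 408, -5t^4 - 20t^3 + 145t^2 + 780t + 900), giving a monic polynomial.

t^6 + 2t^5 - 3t^4 + 38t^3 - 854t^2 - 4944t - 6120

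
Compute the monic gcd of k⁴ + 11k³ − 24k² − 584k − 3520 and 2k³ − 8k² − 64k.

k − 8

Apply the Euclidean algorithm:
  k⁴ + 11k³ − 24k² − 584k − 3520 = ((1/2)k + 15/2)(2k³ − 8k² − 64k) + (68k² − 104k − 3520)
  2k³ − 8k² − 64k = ((1/34)k − 21/289)(68k² − 104k − 3520) + ((9240/289)k − 73920/289)
  68k² − 104k − 3520 = ((4913/2310)k + 289/21)((9240/289)k − 73920/289) + (0)
Last nonzero remainder: (9240/289)k − 73920/289. Dividing through by 9240/289 gives the monic gcd k − 8.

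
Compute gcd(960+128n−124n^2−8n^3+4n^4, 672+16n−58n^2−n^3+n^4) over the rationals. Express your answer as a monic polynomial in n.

−16+n^2

Apply the Euclidean algorithm:
  4n^4−8n^3−124n^2+128n+960 = (4)(n^4−n^3−58n^2+16n+672) + (−4n^3+108n^2+64n−1728)
  n^4−n^3−58n^2+16n+672 = (−(1/4)n−13/2)(−4n^3+108n^2+64n−1728) + (660n^2−10560)
  −4n^3+108n^2+64n−1728 = (−(1/165)n+9/55)(660n^2−10560) + (0)
Last nonzero remainder: 660n^2−10560. Dividing through by 660 gives the monic gcd n^2−16.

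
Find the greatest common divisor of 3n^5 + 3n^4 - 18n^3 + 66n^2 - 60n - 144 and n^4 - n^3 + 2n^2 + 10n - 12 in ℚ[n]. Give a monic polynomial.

Apply the Euclidean algorithm:
  3n^5 + 3n^4 - 18n^3 + 66n^2 - 60n - 144 = (3n + 6)(n^4 - n^3 + 2n^2 + 10n - 12) + (-18n^3 + 24n^2 - 84n - 72)
  n^4 - n^3 + 2n^2 + 10n - 12 = (-(1/18)n - 1/54)(-18n^3 + 24n^2 - 84n - 72) + (-(20/9)n^2 + (40/9)n - 40/3)
  -18n^3 + 24n^2 - 84n - 72 = ((81/10)n + 27/5)(-(20/9)n^2 + (40/9)n - 40/3) + (0)
Last nonzero remainder: -(20/9)n^2 + (40/9)n - 40/3. Dividing through by -20/9 gives the monic gcd n^2 - 2n + 6.

n^2 - 2n + 6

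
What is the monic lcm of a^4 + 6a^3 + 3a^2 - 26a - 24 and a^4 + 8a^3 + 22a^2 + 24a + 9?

a^6 + 10a^5 + 30a^4 + 4a^3 - 119a^2 - 174a - 72

Euclidean algorithm in ℚ[a]:
  a^4 + 6a^3 + 3a^2 - 26a - 24 = (a^4 + 8a^3 + 22a^2 + 24a + 9) + (-2a^3 - 19a^2 - 50a - 33)
  a^4 + 8a^3 + 22a^2 + 24a + 9 = (-(1/2)a + 3/4)(-2a^3 - 19a^2 - 50a - 33) + ((45/4)a^2 + 45a + 135/4)
  -2a^3 - 19a^2 - 50a - 33 = (-(8/45)a - 44/45)((45/4)a^2 + 45a + 135/4) + (0)
Last nonzero remainder: (45/4)a^2 + 45a + 135/4. Dividing through by 45/4 gives the monic gcd a^2 + 4a + 3.
Then lcm(f, g) = f·g / gcd(f, g); expanding and making the result monic gives the answer.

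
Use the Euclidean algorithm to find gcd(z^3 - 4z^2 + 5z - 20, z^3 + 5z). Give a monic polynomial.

Repeated division with remainder:
  z^3 - 4z^2 + 5z - 20 = (z^3 + 5z) + (-4z^2 - 20)
  z^3 + 5z = (-(1/4)z)(-4z^2 - 20) + (0)
Last nonzero remainder: -4z^2 - 20. Dividing through by -4 gives the monic gcd z^2 + 5.

z^2 + 5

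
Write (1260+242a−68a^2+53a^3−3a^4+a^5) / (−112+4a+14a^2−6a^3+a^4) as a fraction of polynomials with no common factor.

Apply the Euclidean algorithm:
  a^5−3a^4+53a^3−68a^2+242a+1260 = (a+3)(a^4−6a^3+14a^2+4a−112) + (57a^3−114a^2+342a+1596)
  a^4−6a^3+14a^2+4a−112 = ((1/57)a−4/57)(57a^3−114a^2+342a+1596) + (0)
Last nonzero remainder: 57a^3−114a^2+342a+1596. Dividing through by 57 gives the monic gcd a^3−2a^2+6a+28.
Cancel a^3−2a^2+6a+28 from numerator and denominator to get the reduced form.

(45−a+a^2)/(−4+a)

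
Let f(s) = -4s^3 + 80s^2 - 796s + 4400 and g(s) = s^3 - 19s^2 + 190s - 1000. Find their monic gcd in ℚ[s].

By polynomial division,
  -4s^3 + 80s^2 - 796s + 4400 = (-4)(s^3 - 19s^2 + 190s - 1000) + (4s^2 - 36s + 400)
  s^3 - 19s^2 + 190s - 1000 = ((1/4)s - 5/2)(4s^2 - 36s + 400) + (0)
Last nonzero remainder: 4s^2 - 36s + 400. Dividing through by 4 gives the monic gcd s^2 - 9s + 100.

s^2 - 9s + 100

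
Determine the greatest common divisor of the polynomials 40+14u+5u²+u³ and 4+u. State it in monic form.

Repeated division with remainder:
  u³+5u²+14u+40 = (u²+u+10)(u+4) + (0)
The last nonzero remainder u+4 is already monic.

4+u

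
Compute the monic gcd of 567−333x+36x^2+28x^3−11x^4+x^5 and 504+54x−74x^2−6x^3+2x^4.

63−9x−7x^2+x^3

Euclidean algorithm in ℚ[x]:
  x^5−11x^4+28x^3+36x^2−333x+567 = ((1/2)x−4)(2x^4−6x^3−74x^2+54x+504) + (41x^3−287x^2−369x+2583)
  2x^4−6x^3−74x^2+54x+504 = ((2/41)x+8/41)(41x^3−287x^2−369x+2583) + (0)
Last nonzero remainder: 41x^3−287x^2−369x+2583. Dividing through by 41 gives the monic gcd x^3−7x^2−9x+63.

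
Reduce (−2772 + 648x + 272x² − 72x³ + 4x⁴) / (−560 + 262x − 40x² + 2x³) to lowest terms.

Repeated division with remainder:
  4x⁴ − 72x³ + 272x² + 648x − 2772 = (2x + 4)(2x³ − 40x² + 262x − 560) + (−92x² + 720x − 532)
  2x³ − 40x² + 262x − 560 = (−(1/46)x + 140/529)(−92x² + 720x − 532) + ((31680/529)x − 221760/529)
  −92x² + 720x − 532 = (−(12167/7920)x + 10051/7920)((31680/529)x − 221760/529) + (0)
Last nonzero remainder: (31680/529)x − 221760/529. Dividing through by 31680/529 gives the monic gcd x − 7.
Cancel x − 7 from numerator and denominator to get the reduced form.

(198 − 18x − 22x² + 2x³)/(40 − 13x + x²)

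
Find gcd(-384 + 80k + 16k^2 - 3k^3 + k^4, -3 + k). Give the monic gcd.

Repeated division with remainder:
  k^4 - 3k^3 + 16k^2 + 80k - 384 = (k^3 + 16k + 128)(k - 3) + (0)
The last nonzero remainder k - 3 is already monic.

-3 + k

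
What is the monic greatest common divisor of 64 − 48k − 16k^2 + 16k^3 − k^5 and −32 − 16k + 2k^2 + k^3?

Repeated division with remainder:
  −k^5 + 16k^3 − 16k^2 − 48k + 64 = (−k^2 + 2k − 4)(k^3 + 2k^2 − 16k − 32) + (−8k^2 − 48k − 64)
  k^3 + 2k^2 − 16k − 32 = (−(1/8)k + 1/2)(−8k^2 − 48k − 64) + (0)
Last nonzero remainder: −8k^2 − 48k − 64. Dividing through by −8 gives the monic gcd k^2 + 6k + 8.

8 + 6k + k^2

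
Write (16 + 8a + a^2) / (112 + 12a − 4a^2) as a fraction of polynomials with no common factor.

(−4 − a)/(−28 + 4a)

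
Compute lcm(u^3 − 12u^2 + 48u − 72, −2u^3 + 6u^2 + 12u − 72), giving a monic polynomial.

u^4 − 9u^3 + 12u^2 + 72u − 216

Repeated division with remainder:
  u^3 − 12u^2 + 48u − 72 = (−1/2)(−2u^3 + 6u^2 + 12u − 72) + (−9u^2 + 54u − 108)
  −2u^3 + 6u^2 + 12u − 72 = ((2/9)u + 2/3)(−9u^2 + 54u − 108) + (0)
Last nonzero remainder: −9u^2 + 54u − 108. Dividing through by −9 gives the monic gcd u^2 − 6u + 12.
Then lcm(f, g) = f·g / gcd(f, g); expanding and making the result monic gives the answer.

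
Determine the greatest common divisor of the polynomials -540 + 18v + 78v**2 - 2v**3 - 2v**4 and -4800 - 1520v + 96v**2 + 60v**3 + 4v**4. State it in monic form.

Apply the Euclidean algorithm:
  -2v**4 - 2v**3 + 78v**2 + 18v - 540 = (-1/2)(4v**4 + 60v**3 + 96v**2 - 1520v - 4800) + (28v**3 + 126v**2 - 742v - 2940)
  4v**4 + 60v**3 + 96v**2 - 1520v - 4800 = ((1/7)v + 3/2)(28v**3 + 126v**2 - 742v - 2940) + (13v**2 + 13v - 390)
  28v**3 + 126v**2 - 742v - 2940 = ((28/13)v + 98/13)(13v**2 + 13v - 390) + (0)
Last nonzero remainder: 13v**2 + 13v - 390. Dividing through by 13 gives the monic gcd v**2 + v - 30.

-30 + v + v**2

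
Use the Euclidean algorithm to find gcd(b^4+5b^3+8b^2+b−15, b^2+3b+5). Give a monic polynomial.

Repeated division with remainder:
  b^4+5b^3+8b^2+b−15 = (b^2+2b−3)(b^2+3b+5) + (0)
The last nonzero remainder b^2+3b+5 is already monic.

b^2+3b+5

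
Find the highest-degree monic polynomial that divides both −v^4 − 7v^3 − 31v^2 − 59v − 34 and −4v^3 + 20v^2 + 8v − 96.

v + 2

Apply the Euclidean algorithm:
  −v^4 − 7v^3 − 31v^2 − 59v − 34 = ((1/4)v + 3)(−4v^3 + 20v^2 + 8v − 96) + (−93v^2 − 59v + 254)
  −4v^3 + 20v^2 + 8v − 96 = ((4/93)v − 2096/8649)(−93v^2 − 59v + 254) + (−(148960/8649)v − 297920/8649)
  −93v^2 − 59v + 254 = ((804357/148960)v − 1098423/148960)(−(148960/8649)v − 297920/8649) + (0)
Last nonzero remainder: −(148960/8649)v − 297920/8649. Dividing through by −148960/8649 gives the monic gcd v + 2.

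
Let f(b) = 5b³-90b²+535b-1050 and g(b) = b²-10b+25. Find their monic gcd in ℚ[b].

b-5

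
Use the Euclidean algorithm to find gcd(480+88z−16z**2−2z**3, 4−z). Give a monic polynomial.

Repeated division with remainder:
  −2z**3−16z**2+88z+480 = (2z**2+24z+8)(−z+4) + (448)
  −z+4 = (−(1/448)z+1/112)(448) + (0)
The last nonzero remainder is the constant 448, so the polynomials are coprime and gcd = 1.

1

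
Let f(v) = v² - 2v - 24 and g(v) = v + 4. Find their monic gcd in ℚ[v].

v + 4

By polynomial division,
  v² - 2v - 24 = (v - 6)(v + 4) + (0)
The last nonzero remainder v + 4 is already monic.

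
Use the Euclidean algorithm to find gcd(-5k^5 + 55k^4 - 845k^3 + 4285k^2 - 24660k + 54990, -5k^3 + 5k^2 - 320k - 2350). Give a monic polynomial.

k^2 - 6k + 94

Euclidean algorithm in ℚ[k]:
  -5k^5 + 55k^4 - 845k^3 + 4285k^2 - 24660k + 54990 = (k^2 - 10k + 95)(-5k^3 + 5k^2 - 320k - 2350) + (2960k^2 - 17760k + 278240)
  -5k^3 + 5k^2 - 320k - 2350 = (-(1/592)k - 5/592)(2960k^2 - 17760k + 278240) + (0)
Last nonzero remainder: 2960k^2 - 17760k + 278240. Dividing through by 2960 gives the monic gcd k^2 - 6k + 94.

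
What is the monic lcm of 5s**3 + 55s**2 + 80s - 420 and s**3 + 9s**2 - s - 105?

Repeated division with remainder:
  5s**3 + 55s**2 + 80s - 420 = (5)(s**3 + 9s**2 - s - 105) + (10s**2 + 85s + 105)
  s**3 + 9s**2 - s - 105 = ((1/10)s + 1/20)(10s**2 + 85s + 105) + (-(63/4)s - 441/4)
  10s**2 + 85s + 105 = (-(40/63)s - 20/21)(-(63/4)s - 441/4) + (0)
Last nonzero remainder: -(63/4)s - 441/4. Dividing through by -63/4 gives the monic gcd s + 7.
Then lcm(f, g) = f·g / gcd(f, g); expanding and making the result monic gives the answer.

s**5 + 13s**4 + 23s**3 - 217s**2 - 408s + 1260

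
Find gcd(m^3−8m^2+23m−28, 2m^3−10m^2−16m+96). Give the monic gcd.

By polynomial division,
  m^3−8m^2+23m−28 = (1/2)(2m^3−10m^2−16m+96) + (−3m^2+31m−76)
  2m^3−10m^2−16m+96 = (−(2/3)m−32/9)(−3m^2+31m−76) + ((392/9)m−1568/9)
  −3m^2+31m−76 = (−(27/392)m+171/392)((392/9)m−1568/9) + (0)
Last nonzero remainder: (392/9)m−1568/9. Dividing through by 392/9 gives the monic gcd m−4.

m−4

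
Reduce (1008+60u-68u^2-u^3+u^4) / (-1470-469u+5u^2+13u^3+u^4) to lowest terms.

By polynomial division,
  u^4-u^3-68u^2+60u+1008 = (u^4+13u^3+5u^2-469u-1470) + (-14u^3-73u^2+529u+2478)
  u^4+13u^3+5u^2-469u-1470 = (-(1/14)u-109/196)(-14u^3-73u^2+529u+2478) + ((429/196)u^2+(429/196)u-1287/14)
  -14u^3-73u^2+529u+2478 = (-(2744/429)u-11564/429)((429/196)u^2+(429/196)u-1287/14) + (0)
Last nonzero remainder: (429/196)u^2+(429/196)u-1287/14. Dividing through by 429/196 gives the monic gcd u^2+u-42.
Cancel u^2+u-42 from numerator and denominator to get the reduced form.

(-24-2u+u^2)/(35+12u+u^2)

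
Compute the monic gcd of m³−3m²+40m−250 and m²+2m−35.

By polynomial division,
  m³−3m²+40m−250 = (m−5)(m²+2m−35) + (85m−425)
  m²+2m−35 = ((1/85)m+7/85)(85m−425) + (0)
Last nonzero remainder: 85m−425. Dividing through by 85 gives the monic gcd m−5.

m−5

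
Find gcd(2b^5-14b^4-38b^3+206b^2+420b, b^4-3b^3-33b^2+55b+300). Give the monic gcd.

b^2-2b-15

Repeated division with remainder:
  2b^5-14b^4-38b^3+206b^2+420b = (2b-8)(b^4-3b^3-33b^2+55b+300) + (4b^3-168b^2+260b+2400)
  b^4-3b^3-33b^2+55b+300 = ((1/4)b+39/4)(4b^3-168b^2+260b+2400) + (1540b^2-3080b-23100)
  4b^3-168b^2+260b+2400 = ((1/385)b-8/77)(1540b^2-3080b-23100) + (0)
Last nonzero remainder: 1540b^2-3080b-23100. Dividing through by 1540 gives the monic gcd b^2-2b-15.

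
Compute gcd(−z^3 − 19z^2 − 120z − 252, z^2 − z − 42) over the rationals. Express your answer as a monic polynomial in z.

Apply the Euclidean algorithm:
  −z^3 − 19z^2 − 120z − 252 = (−z − 20)(z^2 − z − 42) + (−182z − 1092)
  z^2 − z − 42 = (−(1/182)z + 1/26)(−182z − 1092) + (0)
Last nonzero remainder: −182z − 1092. Dividing through by −182 gives the monic gcd z + 6.

z + 6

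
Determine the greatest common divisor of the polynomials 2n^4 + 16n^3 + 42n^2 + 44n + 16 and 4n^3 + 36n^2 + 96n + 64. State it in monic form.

n^2 + 5n + 4

Repeated division with remainder:
  2n^4 + 16n^3 + 42n^2 + 44n + 16 = ((1/2)n − 1/2)(4n^3 + 36n^2 + 96n + 64) + (12n^2 + 60n + 48)
  4n^3 + 36n^2 + 96n + 64 = ((1/3)n + 4/3)(12n^2 + 60n + 48) + (0)
Last nonzero remainder: 12n^2 + 60n + 48. Dividing through by 12 gives the monic gcd n^2 + 5n + 4.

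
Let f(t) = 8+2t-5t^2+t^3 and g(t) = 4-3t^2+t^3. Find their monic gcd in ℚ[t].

-2-t+t^2

Euclidean algorithm in ℚ[t]:
  t^3-5t^2+2t+8 = (t^3-3t^2+4) + (-2t^2+2t+4)
  t^3-3t^2+4 = (-(1/2)t+1)(-2t^2+2t+4) + (0)
Last nonzero remainder: -2t^2+2t+4. Dividing through by -2 gives the monic gcd t^2-t-2.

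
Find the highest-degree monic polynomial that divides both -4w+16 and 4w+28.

1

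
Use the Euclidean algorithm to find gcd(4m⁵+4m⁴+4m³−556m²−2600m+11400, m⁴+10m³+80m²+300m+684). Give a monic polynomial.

m²+4m+38

Repeated division with remainder:
  4m⁵+4m⁴+4m³−556m²−2600m+11400 = (4m−36)(m⁴+10m³+80m²+300m+684) + (44m³+1124m²+5464m+36024)
  m⁴+10m³+80m²+300m+684 = ((1/44)m−171/484)(44m³+1124m²+5464m+36024) + ((42705/121)m²+(170820/121)m+1622790/121)
  44m³+1124m²+5464m+36024 = ((5324/42705)m+38236/14235)((42705/121)m²+(170820/121)m+1622790/121) + (0)
Last nonzero remainder: (42705/121)m²+(170820/121)m+1622790/121. Dividing through by 42705/121 gives the monic gcd m²+4m+38.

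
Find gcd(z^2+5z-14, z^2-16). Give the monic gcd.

1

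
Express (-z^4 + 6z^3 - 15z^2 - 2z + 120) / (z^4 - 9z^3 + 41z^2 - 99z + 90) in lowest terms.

(-z^2 + 2z + 8)/(z^2 - 5z + 6)

By polynomial division,
  -z^4 + 6z^3 - 15z^2 - 2z + 120 = (-1)(z^4 - 9z^3 + 41z^2 - 99z + 90) + (-3z^3 + 26z^2 - 101z + 210)
  z^4 - 9z^3 + 41z^2 - 99z + 90 = (-(1/3)z + 1/9)(-3z^3 + 26z^2 - 101z + 210) + ((40/9)z^2 - (160/9)z + 200/3)
  -3z^3 + 26z^2 - 101z + 210 = (-(27/40)z + 63/20)((40/9)z^2 - (160/9)z + 200/3) + (0)
Last nonzero remainder: (40/9)z^2 - (160/9)z + 200/3. Dividing through by 40/9 gives the monic gcd z^2 - 4z + 15.
Cancel z^2 - 4z + 15 from numerator and denominator to get the reduced form.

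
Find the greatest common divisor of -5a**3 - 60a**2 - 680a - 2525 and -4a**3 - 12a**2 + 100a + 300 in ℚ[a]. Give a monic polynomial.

Euclidean algorithm in ℚ[a]:
  -5a**3 - 60a**2 - 680a - 2525 = (5/4)(-4a**3 - 12a**2 + 100a + 300) + (-45a**2 - 805a - 2900)
  -4a**3 - 12a**2 + 100a + 300 = ((4/45)a - 536/405)(-45a**2 - 805a - 2900) + (-(57316/81)a - 286580/81)
  -45a**2 - 805a - 2900 = ((3645/57316)a + 11745/14329)(-(57316/81)a - 286580/81) + (0)
Last nonzero remainder: -(57316/81)a - 286580/81. Dividing through by -57316/81 gives the monic gcd a + 5.

a + 5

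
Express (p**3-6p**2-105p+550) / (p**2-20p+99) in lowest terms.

Repeated division with remainder:
  p**3-6p**2-105p+550 = (p+14)(p**2-20p+99) + (76p-836)
  p**2-20p+99 = ((1/76)p-9/76)(76p-836) + (0)
Last nonzero remainder: 76p-836. Dividing through by 76 gives the monic gcd p-11.
Cancel p-11 from numerator and denominator to get the reduced form.

(p**2+5p-50)/(p-9)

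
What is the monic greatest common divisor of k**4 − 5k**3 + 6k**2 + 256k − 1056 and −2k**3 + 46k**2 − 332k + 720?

k − 4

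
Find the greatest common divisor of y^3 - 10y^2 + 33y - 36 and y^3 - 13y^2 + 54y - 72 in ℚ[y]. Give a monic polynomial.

y^2 - 7y + 12

By polynomial division,
  y^3 - 10y^2 + 33y - 36 = (y^3 - 13y^2 + 54y - 72) + (3y^2 - 21y + 36)
  y^3 - 13y^2 + 54y - 72 = ((1/3)y - 2)(3y^2 - 21y + 36) + (0)
Last nonzero remainder: 3y^2 - 21y + 36. Dividing through by 3 gives the monic gcd y^2 - 7y + 12.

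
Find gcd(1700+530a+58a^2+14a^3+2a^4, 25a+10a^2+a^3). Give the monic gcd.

Euclidean algorithm in ℚ[a]:
  2a^4+14a^3+58a^2+530a+1700 = (2a−6)(a^3+10a^2+25a) + (68a^2+680a+1700)
  a^3+10a^2+25a = ((1/68)a)(68a^2+680a+1700) + (0)
Last nonzero remainder: 68a^2+680a+1700. Dividing through by 68 gives the monic gcd a^2+10a+25.

25+10a+a^2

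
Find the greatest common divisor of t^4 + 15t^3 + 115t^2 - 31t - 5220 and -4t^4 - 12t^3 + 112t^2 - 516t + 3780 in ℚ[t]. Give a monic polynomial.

Apply the Euclidean algorithm:
  t^4 + 15t^3 + 115t^2 - 31t - 5220 = (-1/4)(-4t^4 - 12t^3 + 112t^2 - 516t + 3780) + (12t^3 + 143t^2 - 160t - 4275)
  -4t^4 - 12t^3 + 112t^2 - 516t + 3780 = (-(1/3)t + 107/36)(12t^3 + 143t^2 - 160t - 4275) + (-(13189/36)t^2 - (13189/9)t + 65945/4)
  12t^3 + 143t^2 - 160t - 4275 = (-(432/13189)t - 3420/13189)(-(13189/36)t^2 - (13189/9)t + 65945/4) + (0)
Last nonzero remainder: -(13189/36)t^2 - (13189/9)t + 65945/4. Dividing through by -13189/36 gives the monic gcd t^2 + 4t - 45.

t^2 + 4t - 45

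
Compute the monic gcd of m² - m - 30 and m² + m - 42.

Euclidean algorithm in ℚ[m]:
  m² - m - 30 = (m² + m - 42) + (-2m + 12)
  m² + m - 42 = (-(1/2)m - 7/2)(-2m + 12) + (0)
Last nonzero remainder: -2m + 12. Dividing through by -2 gives the monic gcd m - 6.

m - 6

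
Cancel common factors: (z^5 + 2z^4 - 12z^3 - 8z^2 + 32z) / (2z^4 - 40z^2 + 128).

(z^2 - 2z)/(2z - 8)

Euclidean algorithm in ℚ[z]:
  z^5 + 2z^4 - 12z^3 - 8z^2 + 32z = ((1/2)z + 1)(2z^4 - 40z^2 + 128) + (8z^3 + 32z^2 - 32z - 128)
  2z^4 - 40z^2 + 128 = ((1/4)z - 1)(8z^3 + 32z^2 - 32z - 128) + (0)
Last nonzero remainder: 8z^3 + 32z^2 - 32z - 128. Dividing through by 8 gives the monic gcd z^3 + 4z^2 - 4z - 16.
Cancel z^3 + 4z^2 - 4z - 16 from numerator and denominator to get the reduced form.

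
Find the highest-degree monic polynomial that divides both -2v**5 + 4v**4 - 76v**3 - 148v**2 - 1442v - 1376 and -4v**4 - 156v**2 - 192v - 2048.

v**2 + 3v + 16

Apply the Euclidean algorithm:
  -2v**5 + 4v**4 - 76v**3 - 148v**2 - 1442v - 1376 = ((1/2)v - 1)(-4v**4 - 156v**2 - 192v - 2048) + (2v**3 - 208v**2 - 610v - 3424)
  -4v**4 - 156v**2 - 192v - 2048 = (-2v - 208)(2v**3 - 208v**2 - 610v - 3424) + (-44640v**2 - 133920v - 714240)
  2v**3 - 208v**2 - 610v - 3424 = (-(1/22320)v + 107/22320)(-44640v**2 - 133920v - 714240) + (0)
Last nonzero remainder: -44640v**2 - 133920v - 714240. Dividing through by -44640 gives the monic gcd v**2 + 3v + 16.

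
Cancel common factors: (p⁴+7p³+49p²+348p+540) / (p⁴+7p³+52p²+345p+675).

(p²+8p+12)/(p²+8p+15)

Euclidean algorithm in ℚ[p]:
  p⁴+7p³+49p²+348p+540 = (p⁴+7p³+52p²+345p+675) + (-3p²+3p-135)
  p⁴+7p³+52p²+345p+675 = (-(1/3)p²-(8/3)p-5)(-3p²+3p-135) + (0)
Last nonzero remainder: -3p²+3p-135. Dividing through by -3 gives the monic gcd p²-p+45.
Cancel p²-p+45 from numerator and denominator to get the reduced form.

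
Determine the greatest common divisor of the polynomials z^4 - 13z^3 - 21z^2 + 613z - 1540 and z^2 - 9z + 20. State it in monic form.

z^2 - 9z + 20

Apply the Euclidean algorithm:
  z^4 - 13z^3 - 21z^2 + 613z - 1540 = (z^2 - 4z - 77)(z^2 - 9z + 20) + (0)
The last nonzero remainder z^2 - 9z + 20 is already monic.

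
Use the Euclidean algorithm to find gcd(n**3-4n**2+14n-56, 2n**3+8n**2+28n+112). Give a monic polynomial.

n**2+14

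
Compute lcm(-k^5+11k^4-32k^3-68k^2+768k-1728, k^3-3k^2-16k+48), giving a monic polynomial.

Repeated division with remainder:
  -k^5+11k^4-32k^3-68k^2+768k-1728 = (-k^2+8k-24)(k^3-3k^2-16k+48) + (36k^2-576)
  k^3-3k^2-16k+48 = ((1/36)k-1/12)(36k^2-576) + (0)
Last nonzero remainder: 36k^2-576. Dividing through by 36 gives the monic gcd k^2-16.
Then lcm(f, g) = f·g / gcd(f, g); expanding and making the result monic gives the answer.

k^6-14k^5+65k^4-28k^3-972k^2+4032k-5184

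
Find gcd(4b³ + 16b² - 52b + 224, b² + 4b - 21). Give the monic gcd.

By polynomial division,
  4b³ + 16b² - 52b + 224 = (4b)(b² + 4b - 21) + (32b + 224)
  b² + 4b - 21 = ((1/32)b - 3/32)(32b + 224) + (0)
Last nonzero remainder: 32b + 224. Dividing through by 32 gives the monic gcd b + 7.

b + 7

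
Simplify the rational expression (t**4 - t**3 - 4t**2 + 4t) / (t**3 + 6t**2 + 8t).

Apply the Euclidean algorithm:
  t**4 - t**3 - 4t**2 + 4t = (t - 7)(t**3 + 6t**2 + 8t) + (30t**2 + 60t)
  t**3 + 6t**2 + 8t = ((1/30)t + 2/15)(30t**2 + 60t) + (0)
Last nonzero remainder: 30t**2 + 60t. Dividing through by 30 gives the monic gcd t**2 + 2t.
Cancel t**2 + 2t from numerator and denominator to get the reduced form.

(t**2 - 3t + 2)/(t + 4)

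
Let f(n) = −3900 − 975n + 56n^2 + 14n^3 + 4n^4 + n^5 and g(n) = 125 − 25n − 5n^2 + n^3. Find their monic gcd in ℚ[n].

−25 + n^2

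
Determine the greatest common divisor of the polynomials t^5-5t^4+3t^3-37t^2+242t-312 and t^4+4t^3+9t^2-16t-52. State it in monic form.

Repeated division with remainder:
  t^5-5t^4+3t^3-37t^2+242t-312 = (t-9)(t^4+4t^3+9t^2-16t-52) + (30t^3+60t^2+150t-780)
  t^4+4t^3+9t^2-16t-52 = ((1/30)t+1/15)(30t^3+60t^2+150t-780) + (0)
Last nonzero remainder: 30t^3+60t^2+150t-780. Dividing through by 30 gives the monic gcd t^3+2t^2+5t-26.

t^3+2t^2+5t-26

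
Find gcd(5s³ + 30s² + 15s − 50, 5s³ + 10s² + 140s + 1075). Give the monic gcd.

Repeated division with remainder:
  5s³ + 30s² + 15s − 50 = (5s³ + 10s² + 140s + 1075) + (20s² − 125s − 1125)
  5s³ + 10s² + 140s + 1075 = ((1/4)s + 33/16)(20s² − 125s − 1125) + ((10865/16)s + 54325/16)
  20s² − 125s − 1125 = ((64/2173)s − 720/2173)((10865/16)s + 54325/16) + (0)
Last nonzero remainder: (10865/16)s + 54325/16. Dividing through by 10865/16 gives the monic gcd s + 5.

s + 5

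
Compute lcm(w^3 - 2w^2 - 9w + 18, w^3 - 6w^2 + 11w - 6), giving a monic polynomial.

w^4 - 3w^3 - 7w^2 + 27w - 18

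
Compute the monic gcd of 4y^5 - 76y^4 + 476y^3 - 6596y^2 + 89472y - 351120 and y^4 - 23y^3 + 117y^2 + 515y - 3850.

y^3 - 28y^2 + 257y - 770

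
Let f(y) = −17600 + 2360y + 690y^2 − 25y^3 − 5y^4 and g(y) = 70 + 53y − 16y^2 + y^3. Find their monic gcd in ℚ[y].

By polynomial division,
  −5y^4 − 25y^3 + 690y^2 + 2360y − 17600 = (−5y − 105)(y^3 − 16y^2 + 53y + 70) + (−725y^2 + 8275y − 10250)
  y^3 − 16y^2 + 53y + 70 = (−(1/725)y + 133/21025)(−725y^2 + 8275y − 10250) + (−(11340/841)y + 113400/841)
  −725y^2 + 8275y − 10250 = ((121945/2268)y − 172405/2268)(−(11340/841)y + 113400/841) + (0)
Last nonzero remainder: −(11340/841)y + 113400/841. Dividing through by −11340/841 gives the monic gcd y − 10.

−10 + y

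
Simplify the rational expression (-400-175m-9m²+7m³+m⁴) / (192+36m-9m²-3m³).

(25-m²)/(-12+3m)

Repeated division with remainder:
  m⁴+7m³-9m²-175m-400 = (-(1/3)m-4/3)(-3m³-9m²+36m+192) + (-9m²-63m-144)
  -3m³-9m²+36m+192 = ((1/3)m-4/3)(-9m²-63m-144) + (0)
Last nonzero remainder: -9m²-63m-144. Dividing through by -9 gives the monic gcd m²+7m+16.
Cancel m²+7m+16 from numerator and denominator to get the reduced form.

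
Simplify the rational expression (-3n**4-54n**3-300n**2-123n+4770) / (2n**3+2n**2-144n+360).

(-3n**2-33n-159)/(2n-12)

Apply the Euclidean algorithm:
  -3n**4-54n**3-300n**2-123n+4770 = (-(3/2)n-51/2)(2n**3+2n**2-144n+360) + (-465n**2-3255n+13950)
  2n**3+2n**2-144n+360 = (-(2/465)n+4/155)(-465n**2-3255n+13950) + (0)
Last nonzero remainder: -465n**2-3255n+13950. Dividing through by -465 gives the monic gcd n**2+7n-30.
Cancel n**2+7n-30 from numerator and denominator to get the reduced form.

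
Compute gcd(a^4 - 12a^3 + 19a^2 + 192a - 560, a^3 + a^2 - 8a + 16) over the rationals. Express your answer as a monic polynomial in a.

a + 4

Apply the Euclidean algorithm:
  a^4 - 12a^3 + 19a^2 + 192a - 560 = (a - 13)(a^3 + a^2 - 8a + 16) + (40a^2 + 72a - 352)
  a^3 + a^2 - 8a + 16 = ((1/40)a - 1/50)(40a^2 + 72a - 352) + ((56/25)a + 224/25)
  40a^2 + 72a - 352 = ((125/7)a - 275/7)((56/25)a + 224/25) + (0)
Last nonzero remainder: (56/25)a + 224/25. Dividing through by 56/25 gives the monic gcd a + 4.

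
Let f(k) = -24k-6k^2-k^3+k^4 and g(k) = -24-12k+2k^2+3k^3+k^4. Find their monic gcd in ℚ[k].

6+3k+k^2

Apply the Euclidean algorithm:
  k^4-k^3-6k^2-24k = (k^4+3k^3+2k^2-12k-24) + (-4k^3-8k^2-12k+24)
  k^4+3k^3+2k^2-12k-24 = (-(1/4)k-1/4)(-4k^3-8k^2-12k+24) + (-3k^2-9k-18)
  -4k^3-8k^2-12k+24 = ((4/3)k-4/3)(-3k^2-9k-18) + (0)
Last nonzero remainder: -3k^2-9k-18. Dividing through by -3 gives the monic gcd k^2+3k+6.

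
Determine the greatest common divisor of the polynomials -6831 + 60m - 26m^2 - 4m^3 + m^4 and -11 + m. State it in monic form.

-11 + m

Repeated division with remainder:
  m^4 - 4m^3 - 26m^2 + 60m - 6831 = (m^3 + 7m^2 + 51m + 621)(m - 11) + (0)
The last nonzero remainder m - 11 is already monic.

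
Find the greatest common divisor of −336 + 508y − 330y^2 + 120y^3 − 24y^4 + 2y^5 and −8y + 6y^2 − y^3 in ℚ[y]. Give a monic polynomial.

8 − 6y + y^2

By polynomial division,
  2y^5 − 24y^4 + 120y^3 − 330y^2 + 508y − 336 = (−2y^2 + 12y − 32)(−y^3 + 6y^2 − 8y) + (−42y^2 + 252y − 336)
  −y^3 + 6y^2 − 8y = ((1/42)y)(−42y^2 + 252y − 336) + (0)
Last nonzero remainder: −42y^2 + 252y − 336. Dividing through by −42 gives the monic gcd y^2 − 6y + 8.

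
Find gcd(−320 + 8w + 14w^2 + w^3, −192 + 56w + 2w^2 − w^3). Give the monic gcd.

−32 + 4w + w^2

Repeated division with remainder:
  w^3 + 14w^2 + 8w − 320 = (−1)(−w^3 + 2w^2 + 56w − 192) + (16w^2 + 64w − 512)
  −w^3 + 2w^2 + 56w − 192 = (−(1/16)w + 3/8)(16w^2 + 64w − 512) + (0)
Last nonzero remainder: 16w^2 + 64w − 512. Dividing through by 16 gives the monic gcd w^2 + 4w − 32.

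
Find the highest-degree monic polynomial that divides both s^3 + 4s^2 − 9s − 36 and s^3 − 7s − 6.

s − 3

Repeated division with remainder:
  s^3 + 4s^2 − 9s − 36 = (s^3 − 7s − 6) + (4s^2 − 2s − 30)
  s^3 − 7s − 6 = ((1/4)s + 1/8)(4s^2 − 2s − 30) + ((3/4)s − 9/4)
  4s^2 − 2s − 30 = ((16/3)s + 40/3)((3/4)s − 9/4) + (0)
Last nonzero remainder: (3/4)s − 9/4. Dividing through by 3/4 gives the monic gcd s − 3.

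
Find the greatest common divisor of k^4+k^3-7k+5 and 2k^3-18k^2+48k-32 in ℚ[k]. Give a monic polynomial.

k-1

Repeated division with remainder:
  k^4+k^3-7k+5 = ((1/2)k+5)(2k^3-18k^2+48k-32) + (66k^2-231k+165)
  2k^3-18k^2+48k-32 = ((1/33)k-1/6)(66k^2-231k+165) + ((9/2)k-9/2)
  66k^2-231k+165 = ((44/3)k-110/3)((9/2)k-9/2) + (0)
Last nonzero remainder: (9/2)k-9/2. Dividing through by 9/2 gives the monic gcd k-1.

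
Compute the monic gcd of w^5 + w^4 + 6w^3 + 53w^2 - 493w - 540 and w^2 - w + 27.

w^2 - w + 27

Apply the Euclidean algorithm:
  w^5 + w^4 + 6w^3 + 53w^2 - 493w - 540 = (w^3 + 2w^2 - 19w - 20)(w^2 - w + 27) + (0)
The last nonzero remainder w^2 - w + 27 is already monic.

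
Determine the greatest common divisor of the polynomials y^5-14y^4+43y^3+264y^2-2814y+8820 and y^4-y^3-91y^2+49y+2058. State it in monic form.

y^3-8y^2-35y+294

By polynomial division,
  y^5-14y^4+43y^3+264y^2-2814y+8820 = (y-13)(y^4-y^3-91y^2+49y+2058) + (121y^3-968y^2-4235y+35574)
  y^4-y^3-91y^2+49y+2058 = ((1/121)y+7/121)(121y^3-968y^2-4235y+35574) + (0)
Last nonzero remainder: 121y^3-968y^2-4235y+35574. Dividing through by 121 gives the monic gcd y^3-8y^2-35y+294.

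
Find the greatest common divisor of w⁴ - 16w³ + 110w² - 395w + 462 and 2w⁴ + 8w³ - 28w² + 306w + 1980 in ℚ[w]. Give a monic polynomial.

w² - 7w + 33

Apply the Euclidean algorithm:
  w⁴ - 16w³ + 110w² - 395w + 462 = (1/2)(2w⁴ + 8w³ - 28w² + 306w + 1980) + (-20w³ + 124w² - 548w - 528)
  2w⁴ + 8w³ - 28w² + 306w + 1980 = (-(1/10)w - 51/50)(-20w³ + 124w² - 548w - 528) + ((1092/25)w² - (7644/25)w + 36036/25)
  -20w³ + 124w² - 548w - 528 = (-(125/273)w - 100/273)((1092/25)w² - (7644/25)w + 36036/25) + (0)
Last nonzero remainder: (1092/25)w² - (7644/25)w + 36036/25. Dividing through by 1092/25 gives the monic gcd w² - 7w + 33.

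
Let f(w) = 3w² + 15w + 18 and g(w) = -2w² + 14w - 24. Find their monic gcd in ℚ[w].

1

By polynomial division,
  3w² + 15w + 18 = (-3/2)(-2w² + 14w - 24) + (36w - 18)
  -2w² + 14w - 24 = (-(1/18)w + 13/36)(36w - 18) + (-35/2)
  36w - 18 = (-(72/35)w + 36/35)(-35/2) + (0)
The last nonzero remainder is the constant -35/2, so the polynomials are coprime and gcd = 1.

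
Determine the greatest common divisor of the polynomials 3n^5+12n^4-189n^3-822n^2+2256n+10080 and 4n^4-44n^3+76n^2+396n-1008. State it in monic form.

Repeated division with remainder:
  3n^5+12n^4-189n^3-822n^2+2256n+10080 = ((3/4)n+45/4)(4n^4-44n^3+76n^2+396n-1008) + (249n^3-1974n^2-1443n+21420)
  4n^4-44n^3+76n^2+396n-1008 = ((4/249)n-340/6889)(249n^3-1974n^2-1443n+21420) + ((12096/6889)n^2-(133056/6889)n+338688/6889)
  249n^3-1974n^2-1443n+21420 = ((571787/4032)n+585565/1344)((12096/6889)n^2-(133056/6889)n+338688/6889) + (0)
Last nonzero remainder: (12096/6889)n^2-(133056/6889)n+338688/6889. Dividing through by 12096/6889 gives the monic gcd n^2-11n+28.

n^2-11n+28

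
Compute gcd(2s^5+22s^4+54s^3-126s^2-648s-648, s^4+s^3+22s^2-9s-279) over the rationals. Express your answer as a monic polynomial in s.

Euclidean algorithm in ℚ[s]:
  2s^5+22s^4+54s^3-126s^2-648s-648 = (2s+20)(s^4+s^3+22s^2-9s-279) + (-10s^3-548s^2+90s+4932)
  s^4+s^3+22s^2-9s-279 = (-(1/10)s+269/50)(-10s^3-548s^2+90s+4932) + ((74481/25)s^2-670329/25)
  -10s^3-548s^2+90s+4932 = (-(250/74481)s-13700/74481)((74481/25)s^2-670329/25) + (0)
Last nonzero remainder: (74481/25)s^2-670329/25. Dividing through by 74481/25 gives the monic gcd s^2-9.

s^2-9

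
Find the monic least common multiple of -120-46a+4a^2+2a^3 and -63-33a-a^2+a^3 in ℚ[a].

1260+723a-10a^2-52a^3-2a^4+a^5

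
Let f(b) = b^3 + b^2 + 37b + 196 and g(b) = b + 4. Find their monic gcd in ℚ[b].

By polynomial division,
  b^3 + b^2 + 37b + 196 = (b^2 - 3b + 49)(b + 4) + (0)
The last nonzero remainder b + 4 is already monic.

b + 4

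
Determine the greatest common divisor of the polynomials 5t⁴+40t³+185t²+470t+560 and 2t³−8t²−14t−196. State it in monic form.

Apply the Euclidean algorithm:
  5t⁴+40t³+185t²+470t+560 = ((5/2)t+30)(2t³−8t²−14t−196) + (460t²+1380t+6440)
  2t³−8t²−14t−196 = ((1/230)t−7/230)(460t²+1380t+6440) + (0)
Last nonzero remainder: 460t²+1380t+6440. Dividing through by 460 gives the monic gcd t²+3t+14.

t²+3t+14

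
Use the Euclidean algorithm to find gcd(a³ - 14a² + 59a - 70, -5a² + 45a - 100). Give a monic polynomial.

Repeated division with remainder:
  a³ - 14a² + 59a - 70 = (-(1/5)a + 1)(-5a² + 45a - 100) + (-6a + 30)
  -5a² + 45a - 100 = ((5/6)a - 10/3)(-6a + 30) + (0)
Last nonzero remainder: -6a + 30. Dividing through by -6 gives the monic gcd a - 5.

a - 5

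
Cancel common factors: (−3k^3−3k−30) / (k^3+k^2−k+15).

Apply the Euclidean algorithm:
  −3k^3−3k−30 = (−3)(k^3+k^2−k+15) + (3k^2−6k+15)
  k^3+k^2−k+15 = ((1/3)k+1)(3k^2−6k+15) + (0)
Last nonzero remainder: 3k^2−6k+15. Dividing through by 3 gives the monic gcd k^2−2k+5.
Cancel k^2−2k+5 from numerator and denominator to get the reduced form.

(−3k−6)/(k+3)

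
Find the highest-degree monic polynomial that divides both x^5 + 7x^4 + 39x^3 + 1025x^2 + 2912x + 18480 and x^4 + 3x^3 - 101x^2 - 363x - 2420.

Apply the Euclidean algorithm:
  x^5 + 7x^4 + 39x^3 + 1025x^2 + 2912x + 18480 = (x + 4)(x^4 + 3x^3 - 101x^2 - 363x - 2420) + (128x^3 + 1792x^2 + 6784x + 28160)
  x^4 + 3x^3 - 101x^2 - 363x - 2420 = ((1/128)x - 11/128)(128x^3 + 1792x^2 + 6784x + 28160) + (0)
Last nonzero remainder: 128x^3 + 1792x^2 + 6784x + 28160. Dividing through by 128 gives the monic gcd x^3 + 14x^2 + 53x + 220.

x^3 + 14x^2 + 53x + 220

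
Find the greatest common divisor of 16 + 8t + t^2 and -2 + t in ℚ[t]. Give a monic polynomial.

1

By polynomial division,
  t^2 + 8t + 16 = (t + 10)(t - 2) + (36)
  t - 2 = ((1/36)t - 1/18)(36) + (0)
The last nonzero remainder is the constant 36, so the polynomials are coprime and gcd = 1.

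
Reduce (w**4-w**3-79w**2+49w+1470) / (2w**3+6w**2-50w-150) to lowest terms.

(w**3-6w**2-49w+294)/(2w**2-4w-30)

Euclidean algorithm in ℚ[w]:
  w**4-w**3-79w**2+49w+1470 = ((1/2)w-2)(2w**3+6w**2-50w-150) + (-42w**2+24w+1170)
  2w**3+6w**2-50w-150 = (-(1/21)w-25/147)(-42w**2+24w+1170) + ((480/49)w+2400/49)
  -42w**2+24w+1170 = (-(343/80)w+1911/80)((480/49)w+2400/49) + (0)
Last nonzero remainder: (480/49)w+2400/49. Dividing through by 480/49 gives the monic gcd w+5.
Cancel w+5 from numerator and denominator to get the reduced form.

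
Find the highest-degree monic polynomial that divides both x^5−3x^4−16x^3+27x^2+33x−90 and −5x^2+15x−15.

By polynomial division,
  x^5−3x^4−16x^3+27x^2+33x−90 = (−(1/5)x^3+(19/5)x+6)(−5x^2+15x−15) + (0)
Last nonzero remainder: −5x^2+15x−15. Dividing through by −5 gives the monic gcd x^2−3x+3.

x^2−3x+3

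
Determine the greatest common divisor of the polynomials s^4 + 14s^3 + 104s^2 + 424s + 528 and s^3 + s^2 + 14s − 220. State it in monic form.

By polynomial division,
  s^4 + 14s^3 + 104s^2 + 424s + 528 = (s + 13)(s^3 + s^2 + 14s − 220) + (77s^2 + 462s + 3388)
  s^3 + s^2 + 14s − 220 = ((1/77)s − 5/77)(77s^2 + 462s + 3388) + (0)
Last nonzero remainder: 77s^2 + 462s + 3388. Dividing through by 77 gives the monic gcd s^2 + 6s + 44.

s^2 + 6s + 44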